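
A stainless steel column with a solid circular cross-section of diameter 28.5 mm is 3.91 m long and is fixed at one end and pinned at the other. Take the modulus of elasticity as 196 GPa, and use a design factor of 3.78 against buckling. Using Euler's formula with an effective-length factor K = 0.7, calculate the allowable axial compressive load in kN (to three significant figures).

P_allow = 2.21 kN

I = πd⁴/64 = π×28.5⁴/64 = 32390 mm⁴.
Effective length L_e = KL = 0.7×3.91 m = 2737 mm.
Euler critical load P_cr = π²EI/L_e² = π²×196000×32390/2737² = 8363 N.
P_allow = P_cr/n = 8363/3.78 = 2212 N.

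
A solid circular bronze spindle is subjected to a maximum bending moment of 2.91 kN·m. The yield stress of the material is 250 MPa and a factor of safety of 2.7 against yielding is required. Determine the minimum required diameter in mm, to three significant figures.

d = 68.4 mm

σ_allow = 250/2.7 = 92.59 MPa.
For a solid circular section σ = 32M/(πd³), so d³ = 32M/(π σ_allow) = 32×2910000/(π×92.59) = 320100 mm³.
d = 68.41 mm.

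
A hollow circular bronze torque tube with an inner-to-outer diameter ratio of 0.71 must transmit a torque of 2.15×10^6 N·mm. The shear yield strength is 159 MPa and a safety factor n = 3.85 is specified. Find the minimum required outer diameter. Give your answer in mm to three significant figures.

τ_allow = 159/3.85 = 41.30 MPa.
For a hollow shaft τ = 16T/[πd_o³(1−k⁴)] with k = 0.71, so 1−k⁴ = 0.7459.
d_o³ = 16T/[π τ_allow (1−k⁴)] = 16×2150000/(π×41.30×0.7459) = 355500 mm³.
d_o = 70.84 mm.

d_o = 70.8 mm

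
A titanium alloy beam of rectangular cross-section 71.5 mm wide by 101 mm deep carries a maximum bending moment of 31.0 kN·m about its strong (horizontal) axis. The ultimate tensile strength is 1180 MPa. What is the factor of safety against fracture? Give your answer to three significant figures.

Section modulus S = bh²/6 = 71.5×101²/6 = 121600 mm³.
σ = M/S = 3.1000×10^7/121600 = 255.0 MPa.
n = 1180/255.0 = 4.627.

n = 4.63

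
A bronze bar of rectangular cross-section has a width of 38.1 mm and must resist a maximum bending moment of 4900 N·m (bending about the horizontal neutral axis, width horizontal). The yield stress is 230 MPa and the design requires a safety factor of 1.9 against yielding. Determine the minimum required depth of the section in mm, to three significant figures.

h = 79.8 mm

σ_allow = 230/1.9 = 121.1 MPa.
For a rectangular section σ = 6M/(bh²), so h² = 6M/(b σ_allow) = 6×4900000/(38.1×121.1) = 6375 mm².
h = 79.84 mm.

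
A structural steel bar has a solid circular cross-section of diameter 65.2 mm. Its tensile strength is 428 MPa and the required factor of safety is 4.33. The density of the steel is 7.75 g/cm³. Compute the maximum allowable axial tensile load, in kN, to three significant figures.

F_allow = 330 kN

σ_allow = 428/4.33 = 98.85 MPa.
A = πd²/4 = π×65.2²/4 = 3339 mm².
F_allow = σ_allow × A = 98.85×3339 = 330000 N.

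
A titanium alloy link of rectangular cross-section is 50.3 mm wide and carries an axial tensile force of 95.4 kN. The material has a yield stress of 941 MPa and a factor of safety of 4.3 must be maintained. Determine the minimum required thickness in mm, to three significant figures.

t = 8.67 mm

σ_allow = 941/4.3 = 218.8 MPa.
Required area A = F/σ_allow = 95400/218.8 = 435.9 mm².
t = A/w = 435.9/50.3 = 8.667 mm.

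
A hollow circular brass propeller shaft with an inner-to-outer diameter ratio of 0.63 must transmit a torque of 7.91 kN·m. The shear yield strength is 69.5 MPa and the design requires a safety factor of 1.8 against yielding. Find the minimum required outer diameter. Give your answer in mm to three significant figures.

d_o = 107 mm

τ_allow = 69.5/1.8 = 38.61 MPa.
For a hollow shaft τ = 16T/[πd_o³(1−k⁴)] with k = 0.63, so 1−k⁴ = 0.8425.
d_o³ = 16T/[π τ_allow (1−k⁴)] = 16×7910000/(π×38.61×0.8425) = 1.238×10^6 mm³.
d_o = 107.4 mm.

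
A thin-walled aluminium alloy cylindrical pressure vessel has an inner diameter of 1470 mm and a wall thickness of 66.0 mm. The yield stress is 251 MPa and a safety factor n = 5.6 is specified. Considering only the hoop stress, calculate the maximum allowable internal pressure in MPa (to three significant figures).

σ_allow = 251/5.6 = 44.82 MPa.
σ_h = pD/(2t) → p_allow = 2σ_allow t/D = 2×44.82×66.0/1470 = 4.025 MPa.

p_allow = 4.02 MPa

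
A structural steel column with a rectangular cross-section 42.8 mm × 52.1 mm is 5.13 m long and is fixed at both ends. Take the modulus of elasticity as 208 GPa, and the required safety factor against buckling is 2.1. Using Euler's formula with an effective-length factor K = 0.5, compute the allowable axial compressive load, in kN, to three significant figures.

Buckling occurs about the weak axis: I_min = h·b³/12 = 52.1×42.8³/12 = 340400 mm⁴ (b = 42.8 mm is the smaller dimension).
Effective length L_e = KL = 0.5×5.13 m = 2565 mm.
Euler critical load P_cr = π²EI/L_e² = π²×208000×340400/2565² = 106200 N.
P_allow = P_cr/n = 106200/2.1 = 50580 N.

P_allow = 50.6 kN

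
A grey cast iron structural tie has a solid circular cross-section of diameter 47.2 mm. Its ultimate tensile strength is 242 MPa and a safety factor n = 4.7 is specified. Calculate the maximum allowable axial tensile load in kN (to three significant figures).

σ_allow = 242/4.7 = 51.49 MPa.
A = πd²/4 = π×47.2²/4 = 1750 mm².
F_allow = σ_allow × A = 51.49×1750 = 90090 N.

F_allow = 90.1 kN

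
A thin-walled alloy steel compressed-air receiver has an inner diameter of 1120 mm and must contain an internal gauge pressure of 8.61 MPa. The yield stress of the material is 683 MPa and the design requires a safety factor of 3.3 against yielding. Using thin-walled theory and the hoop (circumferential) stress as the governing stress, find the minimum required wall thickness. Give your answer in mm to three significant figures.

σ_allow = 683/3.3 = 207.0 MPa.
Hoop stress σ_h = pD/(2t), so t = pD/(2σ_allow) = 8.61×1120/(2×207.0) = 23.30 mm.

t = 23.3 mm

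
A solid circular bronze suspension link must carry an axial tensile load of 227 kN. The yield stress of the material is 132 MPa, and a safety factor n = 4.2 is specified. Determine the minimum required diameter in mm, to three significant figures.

d = 95.9 mm

Allowable stress σ_allow = 132/4.2 = 31.43 MPa.
Required area A = F/σ_allow = 227000/31.43 = 7223 mm².
A = πd²/4 → d = √(4A/π) = 95.90 mm.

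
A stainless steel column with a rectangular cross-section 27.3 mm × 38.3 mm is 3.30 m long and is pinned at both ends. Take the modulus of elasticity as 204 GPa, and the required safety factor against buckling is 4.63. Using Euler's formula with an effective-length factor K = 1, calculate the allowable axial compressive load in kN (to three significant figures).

P_allow = 2.59 kN

Buckling occurs about the weak axis: I_min = h·b³/12 = 38.3×27.3³/12 = 64940 mm⁴ (b = 27.3 mm is the smaller dimension).
Effective length L_e = KL = 1×3.30 m = 3300 mm.
Euler critical load P_cr = π²EI/L_e² = π²×204000×64940/3300² = 12010 N.
P_allow = P_cr/n = 12010/4.63 = 2593 N.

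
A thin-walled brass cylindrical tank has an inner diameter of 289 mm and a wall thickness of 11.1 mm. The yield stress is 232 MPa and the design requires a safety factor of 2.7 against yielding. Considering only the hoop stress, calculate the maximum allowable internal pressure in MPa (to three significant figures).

p_allow = 6.60 MPa

σ_allow = 232/2.7 = 85.93 MPa.
σ_h = pD/(2t) → p_allow = 2σ_allow t/D = 2×85.93×11.1/289 = 6.601 MPa.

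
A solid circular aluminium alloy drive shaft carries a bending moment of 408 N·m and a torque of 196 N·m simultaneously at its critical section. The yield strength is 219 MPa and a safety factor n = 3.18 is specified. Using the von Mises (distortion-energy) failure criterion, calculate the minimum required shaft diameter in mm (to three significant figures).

d = 40.3 mm

σ_allow = σ_y/n = 219/3.18 = 68.87 MPa.
For a solid shaft σ_b = 32M/(πd³) and τ = 16T/(πd³), so the von Mises stress is σ' = (16/πd³)·√(4M²+3T²).
√(4M²+3T²) = √(4×(408000)² + 3×(196000)²) = 883800 N·mm.
d³ = 16×883800/(π×68.87) = 65360 mm³.
d = 40.28 mm.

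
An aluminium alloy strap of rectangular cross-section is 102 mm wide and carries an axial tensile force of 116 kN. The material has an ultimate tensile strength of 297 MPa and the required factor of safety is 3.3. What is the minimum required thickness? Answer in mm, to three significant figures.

σ_allow = 297/3.3 = 90.00 MPa.
Required area A = F/σ_allow = 116000/90.00 = 1289 mm².
t = A/w = 1289/102 = 12.64 mm.

t = 12.6 mm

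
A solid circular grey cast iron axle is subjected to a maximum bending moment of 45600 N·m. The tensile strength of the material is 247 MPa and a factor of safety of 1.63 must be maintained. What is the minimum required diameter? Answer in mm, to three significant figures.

d = 145 mm

σ_allow = 247/1.63 = 151.5 MPa.
For a solid circular section σ = 32M/(πd³), so d³ = 32M/(π σ_allow) = 32×4.5600×10^7/(π×151.5) = 3.065×10^6 mm³.
d = 145.3 mm.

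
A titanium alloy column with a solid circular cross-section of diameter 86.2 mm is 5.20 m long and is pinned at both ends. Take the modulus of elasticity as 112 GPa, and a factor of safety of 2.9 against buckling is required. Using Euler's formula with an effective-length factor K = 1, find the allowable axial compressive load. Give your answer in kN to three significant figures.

I = πd⁴/64 = π×86.2⁴/64 = 2.710×10^6 mm⁴.
Effective length L_e = KL = 1×5.20 m = 5200 mm.
Euler critical load P_cr = π²EI/L_e² = π²×112000×2.710×10^6/5200² = 110800 N.
P_allow = P_cr/n = 110800/2.9 = 38200 N.

P_allow = 38.2 kN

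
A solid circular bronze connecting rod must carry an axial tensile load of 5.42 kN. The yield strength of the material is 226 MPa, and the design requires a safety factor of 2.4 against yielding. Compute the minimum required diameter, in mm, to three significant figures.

Allowable stress σ_allow = 226/2.4 = 94.17 MPa.
Required area A = F/σ_allow = 5420.0/94.17 = 57.56 mm².
A = πd²/4 → d = √(4A/π) = 8.561 mm.

d = 8.56 mm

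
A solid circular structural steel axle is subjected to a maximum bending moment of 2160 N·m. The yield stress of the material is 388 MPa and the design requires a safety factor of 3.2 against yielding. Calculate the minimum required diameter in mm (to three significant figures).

σ_allow = 388/3.2 = 121.2 MPa.
For a solid circular section σ = 32M/(πd³), so d³ = 32M/(π σ_allow) = 32×2160000/(π×121.2) = 181500 mm³.
d = 56.61 mm.

d = 56.6 mm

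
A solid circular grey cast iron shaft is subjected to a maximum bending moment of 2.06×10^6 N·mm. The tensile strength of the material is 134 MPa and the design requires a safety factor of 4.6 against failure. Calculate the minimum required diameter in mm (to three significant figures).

σ_allow = 134/4.6 = 29.13 MPa.
For a solid circular section σ = 32M/(πd³), so d³ = 32M/(π σ_allow) = 32×2060000/(π×29.13) = 720300 mm³.
d = 89.64 mm.

d = 89.6 mm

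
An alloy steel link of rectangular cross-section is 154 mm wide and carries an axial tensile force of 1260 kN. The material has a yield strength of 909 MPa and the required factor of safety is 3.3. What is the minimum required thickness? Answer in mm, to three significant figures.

t = 29.7 mm

σ_allow = 909/3.3 = 275.5 MPa.
Required area A = F/σ_allow = 1260000/275.5 = 4574 mm².
t = A/w = 4574/154 = 29.70 mm.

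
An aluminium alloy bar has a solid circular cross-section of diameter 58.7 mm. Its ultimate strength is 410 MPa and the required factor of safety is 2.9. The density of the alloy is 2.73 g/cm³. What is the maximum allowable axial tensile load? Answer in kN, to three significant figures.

F_allow = 383 kN

σ_allow = 410/2.9 = 141.4 MPa.
A = πd²/4 = π×58.7²/4 = 2706 mm².
F_allow = σ_allow × A = 141.4×2706 = 382600 N.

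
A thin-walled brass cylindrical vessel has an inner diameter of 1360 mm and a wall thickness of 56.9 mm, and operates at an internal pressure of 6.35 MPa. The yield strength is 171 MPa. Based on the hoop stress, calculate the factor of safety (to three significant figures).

n = 2.25

σ_h = pD/(2t) = 6.35×1360/(2×56.9) = 75.89 MPa.
n = 171/75.89 = 2.253.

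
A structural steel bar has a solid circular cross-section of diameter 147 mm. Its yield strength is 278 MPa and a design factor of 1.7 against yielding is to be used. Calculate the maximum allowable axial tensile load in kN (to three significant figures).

σ_allow = 278/1.7 = 163.5 MPa.
A = πd²/4 = π×147²/4 = 16970 mm².
F_allow = σ_allow × A = 163.5×16970 = 2.775×10^6 N.

F_allow = 2780 kN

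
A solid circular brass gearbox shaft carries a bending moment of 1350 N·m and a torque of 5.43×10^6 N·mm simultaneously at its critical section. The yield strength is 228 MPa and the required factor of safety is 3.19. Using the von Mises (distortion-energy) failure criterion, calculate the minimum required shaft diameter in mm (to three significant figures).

d = 88.7 mm

σ_allow = σ_y/n = 228/3.19 = 71.47 MPa.
For a solid shaft σ_b = 32M/(πd³) and τ = 16T/(πd³), so the von Mises stress is σ' = (16/πd³)·√(4M²+3T²).
√(4M²+3T²) = √(4×(1.350×10^6)² + 3×(5.430×10^6)²) = 9.785×10^6 N·mm.
d³ = 16×9.785×10^6/(π×71.47) = 697200 mm³.
d = 88.67 mm.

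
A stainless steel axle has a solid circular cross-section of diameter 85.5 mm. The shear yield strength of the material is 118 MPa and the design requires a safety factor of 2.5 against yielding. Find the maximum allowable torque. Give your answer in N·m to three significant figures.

τ_allow = 118/2.5 = 47.20 MPa.
For a solid shaft T_allow = τ_allow·πd³/16; πd³/16 = π×85.5³/16 = 122700 mm³.
T_allow = 47.20×122700 = 5.793×10^6 N·mm = 5793 N·m.

T_allow = 5790 N·m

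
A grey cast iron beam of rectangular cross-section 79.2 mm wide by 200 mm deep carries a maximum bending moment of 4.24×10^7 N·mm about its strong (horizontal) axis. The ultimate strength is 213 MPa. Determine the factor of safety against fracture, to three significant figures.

Section modulus S = bh²/6 = 79.2×200²/6 = 528000 mm³.
σ = M/S = 4.2400×10^7/528000 = 80.30 MPa.
n = 213/80.30 = 2.652.

n = 2.65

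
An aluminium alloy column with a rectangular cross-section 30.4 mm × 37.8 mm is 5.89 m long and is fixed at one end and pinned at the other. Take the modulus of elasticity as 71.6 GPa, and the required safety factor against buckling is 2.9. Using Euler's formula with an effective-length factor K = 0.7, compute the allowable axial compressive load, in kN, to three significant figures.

Buckling occurs about the weak axis: I_min = h·b³/12 = 37.8×30.4³/12 = 88500 mm⁴ (b = 30.4 mm is the smaller dimension).
Effective length L_e = KL = 0.7×5.89 m = 4123 mm.
Euler critical load P_cr = π²EI/L_e² = π²×71600×88500/4123² = 3679 N.
P_allow = P_cr/n = 3679/2.9 = 1269 N.

P_allow = 1.27 kN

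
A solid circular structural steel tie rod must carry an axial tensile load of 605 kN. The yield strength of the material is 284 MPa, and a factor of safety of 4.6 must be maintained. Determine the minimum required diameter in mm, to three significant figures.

Allowable stress σ_allow = 284/4.6 = 61.74 MPa.
Required area A = F/σ_allow = 605000/61.74 = 9799 mm².
A = πd²/4 → d = √(4A/π) = 111.7 mm.

d = 112 mm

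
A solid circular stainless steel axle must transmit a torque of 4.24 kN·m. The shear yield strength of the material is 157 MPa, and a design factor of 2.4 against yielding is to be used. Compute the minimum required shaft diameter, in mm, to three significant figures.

d = 69.1 mm

Allowable shear stress τ_allow = 157/2.4 = 65.42 MPa.
For a solid shaft τ = 16T/(πd³), so d³ = 16T/(π τ_allow) = 16×4240000/(π×65.42) = 330100 mm³.
d = (330100)^(1/3) = 69.11 mm.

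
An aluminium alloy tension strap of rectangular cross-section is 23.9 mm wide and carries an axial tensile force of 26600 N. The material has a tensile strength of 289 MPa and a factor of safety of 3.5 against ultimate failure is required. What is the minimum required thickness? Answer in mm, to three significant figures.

t = 13.5 mm

σ_allow = 289/3.5 = 82.57 MPa.
Required area A = F/σ_allow = 26600/82.57 = 322.1 mm².
t = A/w = 322.1/23.9 = 13.48 mm.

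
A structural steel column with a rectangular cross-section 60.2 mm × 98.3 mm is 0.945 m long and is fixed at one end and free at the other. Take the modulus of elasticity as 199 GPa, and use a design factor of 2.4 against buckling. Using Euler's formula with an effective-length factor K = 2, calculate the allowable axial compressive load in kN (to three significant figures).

P_allow = 409 kN

Buckling occurs about the weak axis: I_min = h·b³/12 = 98.3×60.2³/12 = 1.787×10^6 mm⁴ (b = 60.2 mm is the smaller dimension).
Effective length L_e = KL = 2×0.945 m = 1890 mm.
Euler critical load P_cr = π²EI/L_e² = π²×199000×1.787×10^6/1890² = 982600 N.
P_allow = P_cr/n = 982600/2.4 = 409400 N.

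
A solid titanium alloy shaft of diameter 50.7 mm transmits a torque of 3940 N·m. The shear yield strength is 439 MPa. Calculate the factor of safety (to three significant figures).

τ = 16T/(πd³) = 16×3940000/(π×50.7³) = 154.0 MPa.
n = τ_limit/τ = 439/154.0 = 2.851.

n = 2.85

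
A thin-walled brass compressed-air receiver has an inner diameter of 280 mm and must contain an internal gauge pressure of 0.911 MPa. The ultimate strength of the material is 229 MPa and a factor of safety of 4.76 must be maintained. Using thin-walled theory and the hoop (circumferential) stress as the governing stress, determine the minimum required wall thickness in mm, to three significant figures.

σ_allow = 229/4.76 = 48.11 MPa.
Hoop stress σ_h = pD/(2t), so t = pD/(2σ_allow) = 0.911×280/(2×48.11) = 2.651 mm.

t = 2.65 mm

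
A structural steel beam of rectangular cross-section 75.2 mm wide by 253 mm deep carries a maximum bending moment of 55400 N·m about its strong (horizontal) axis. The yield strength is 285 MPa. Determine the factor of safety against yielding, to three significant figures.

n = 4.13

Section modulus S = bh²/6 = 75.2×253²/6 = 802200 mm³.
σ = M/S = 5.5400×10^7/802200 = 69.06 MPa.
n = 285/69.06 = 4.127.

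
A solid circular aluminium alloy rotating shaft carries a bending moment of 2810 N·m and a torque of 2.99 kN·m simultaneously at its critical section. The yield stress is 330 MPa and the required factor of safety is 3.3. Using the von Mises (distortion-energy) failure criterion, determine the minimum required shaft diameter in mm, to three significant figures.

d = 73.0 mm

σ_allow = σ_y/n = 330/3.3 = 100.0 MPa.
For a solid shaft σ_b = 32M/(πd³) and τ = 16T/(πd³), so the von Mises stress is σ' = (16/πd³)·√(4M²+3T²).
√(4M²+3T²) = √(4×(2.810×10^6)² + 3×(2.990×10^6)²) = 7.642×10^6 N·mm.
d³ = 16×7.642×10^6/(π×100.0) = 389200 mm³.
d = 73.01 mm.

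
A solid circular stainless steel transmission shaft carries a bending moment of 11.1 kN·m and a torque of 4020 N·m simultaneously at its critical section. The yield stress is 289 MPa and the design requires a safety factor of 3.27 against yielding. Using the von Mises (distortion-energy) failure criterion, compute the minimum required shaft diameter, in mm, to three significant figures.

σ_allow = σ_y/n = 289/3.27 = 88.38 MPa.
For a solid shaft σ_b = 32M/(πd³) and τ = 16T/(πd³), so the von Mises stress is σ' = (16/πd³)·√(4M²+3T²).
√(4M²+3T²) = √(4×(1.110×10^7)² + 3×(4.020×10^6)²) = 2.327×10^7 N·mm.
d³ = 16×2.327×10^7/(π×88.38) = 1.341×10^6 mm³.
d = 110.3 mm.

d = 110 mm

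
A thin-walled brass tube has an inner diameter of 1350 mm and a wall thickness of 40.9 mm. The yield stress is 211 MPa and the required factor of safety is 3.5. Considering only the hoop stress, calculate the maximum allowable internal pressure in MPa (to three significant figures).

p_allow = 3.65 MPa

σ_allow = 211/3.5 = 60.29 MPa.
σ_h = pD/(2t) → p_allow = 2σ_allow t/D = 2×60.29×40.9/1350 = 3.653 MPa.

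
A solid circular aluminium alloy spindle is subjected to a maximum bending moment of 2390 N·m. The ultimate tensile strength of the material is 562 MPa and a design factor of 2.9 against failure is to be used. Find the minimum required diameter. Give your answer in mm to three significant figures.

d = 50.1 mm

σ_allow = 562/2.9 = 193.8 MPa.
For a solid circular section σ = 32M/(πd³), so d³ = 32M/(π σ_allow) = 32×2390000/(π×193.8) = 125600 mm³.
d = 50.08 mm.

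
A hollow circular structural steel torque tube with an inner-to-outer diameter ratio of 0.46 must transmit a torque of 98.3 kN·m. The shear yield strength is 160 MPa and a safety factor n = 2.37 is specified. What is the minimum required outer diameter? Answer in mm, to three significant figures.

τ_allow = 160/2.37 = 67.51 MPa.
For a hollow shaft τ = 16T/[πd_o³(1−k⁴)] with k = 0.46, so 1−k⁴ = 0.9552.
d_o³ = 16T/[π τ_allow (1−k⁴)] = 16×9.8300×10^7/(π×67.51×0.9552) = 7.763×10^6 mm³.
d_o = 198.0 mm.

d_o = 198 mm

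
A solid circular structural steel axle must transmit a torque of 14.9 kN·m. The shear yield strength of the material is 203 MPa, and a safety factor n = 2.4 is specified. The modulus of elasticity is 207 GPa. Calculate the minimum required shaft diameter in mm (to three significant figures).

d = 96.4 mm

Allowable shear stress τ_allow = 203/2.4 = 84.58 MPa.
For a solid shaft τ = 16T/(πd³), so d³ = 16T/(π τ_allow) = 16×1.4900×10^7/(π×84.58) = 897200 mm³.
d = (897200)^(1/3) = 96.45 mm.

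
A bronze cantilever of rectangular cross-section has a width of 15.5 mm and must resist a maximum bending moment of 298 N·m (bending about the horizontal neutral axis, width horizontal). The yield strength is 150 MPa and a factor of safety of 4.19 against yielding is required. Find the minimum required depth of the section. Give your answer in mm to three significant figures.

h = 56.8 mm

σ_allow = 150/4.19 = 35.80 MPa.
For a rectangular section σ = 6M/(bh²), so h² = 6M/(b σ_allow) = 6×298000/(15.5×35.80) = 3222 mm².
h = 56.76 mm.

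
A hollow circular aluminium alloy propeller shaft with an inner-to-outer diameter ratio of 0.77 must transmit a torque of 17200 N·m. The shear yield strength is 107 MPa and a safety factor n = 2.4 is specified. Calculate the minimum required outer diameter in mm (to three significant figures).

d_o = 145 mm

τ_allow = 107/2.4 = 44.58 MPa.
For a hollow shaft τ = 16T/[πd_o³(1−k⁴)] with k = 0.77, so 1−k⁴ = 0.6485.
d_o³ = 16T/[π τ_allow (1−k⁴)] = 16×1.7200×10^7/(π×44.58×0.6485) = 3.030×10^6 mm³.
d_o = 144.7 mm.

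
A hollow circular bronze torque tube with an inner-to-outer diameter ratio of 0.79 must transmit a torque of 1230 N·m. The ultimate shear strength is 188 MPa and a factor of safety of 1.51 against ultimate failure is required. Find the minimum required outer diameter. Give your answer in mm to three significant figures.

d_o = 43.5 mm

τ_allow = 188/1.51 = 124.5 MPa.
For a hollow shaft τ = 16T/[πd_o³(1−k⁴)] with k = 0.79, so 1−k⁴ = 0.6105.
d_o³ = 16T/[π τ_allow (1−k⁴)] = 16×1230000/(π×124.5×0.6105) = 82420 mm³.
d_o = 43.52 mm.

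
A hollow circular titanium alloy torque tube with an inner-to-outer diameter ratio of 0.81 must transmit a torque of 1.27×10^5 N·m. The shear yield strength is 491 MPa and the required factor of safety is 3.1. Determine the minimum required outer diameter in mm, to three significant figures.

τ_allow = 491/3.1 = 158.4 MPa.
For a hollow shaft τ = 16T/[πd_o³(1−k⁴)] with k = 0.81, so 1−k⁴ = 0.5695.
d_o³ = 16T/[π τ_allow (1−k⁴)] = 16×1.2700×10^8/(π×158.4×0.5695) = 7.170×10^6 mm³.
d_o = 192.8 mm.

d_o = 193 mm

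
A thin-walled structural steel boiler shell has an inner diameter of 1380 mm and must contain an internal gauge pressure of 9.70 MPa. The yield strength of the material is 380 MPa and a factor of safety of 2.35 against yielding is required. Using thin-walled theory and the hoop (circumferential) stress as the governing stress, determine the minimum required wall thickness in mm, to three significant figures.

σ_allow = 380/2.35 = 161.7 MPa.
Hoop stress σ_h = pD/(2t), so t = pD/(2σ_allow) = 9.70×1380/(2×161.7) = 41.39 mm.

t = 41.4 mm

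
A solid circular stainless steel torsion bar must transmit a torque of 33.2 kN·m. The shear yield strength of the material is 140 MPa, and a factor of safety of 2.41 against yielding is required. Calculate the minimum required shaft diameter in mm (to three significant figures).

d = 143 mm

Allowable shear stress τ_allow = 140/2.41 = 58.09 MPa.
For a solid shaft τ = 16T/(πd³), so d³ = 16T/(π τ_allow) = 16×3.3200×10^7/(π×58.09) = 2.911×10^6 mm³.
d = (2.911×10^6)^(1/3) = 142.8 mm.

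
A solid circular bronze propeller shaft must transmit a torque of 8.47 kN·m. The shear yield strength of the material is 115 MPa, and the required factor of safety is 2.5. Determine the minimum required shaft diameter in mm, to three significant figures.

Allowable shear stress τ_allow = 115/2.5 = 46.00 MPa.
For a solid shaft τ = 16T/(πd³), so d³ = 16T/(π τ_allow) = 16×8470000/(π×46.00) = 937800 mm³.
d = (937800)^(1/3) = 97.88 mm.

d = 97.9 mm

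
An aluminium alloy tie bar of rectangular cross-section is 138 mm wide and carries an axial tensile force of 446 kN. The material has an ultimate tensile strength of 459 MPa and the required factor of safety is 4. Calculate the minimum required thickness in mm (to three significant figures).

t = 28.2 mm

σ_allow = 459/4 = 114.8 MPa.
Required area A = F/σ_allow = 446000/114.8 = 3887 mm².
t = A/w = 3887/138 = 28.16 mm.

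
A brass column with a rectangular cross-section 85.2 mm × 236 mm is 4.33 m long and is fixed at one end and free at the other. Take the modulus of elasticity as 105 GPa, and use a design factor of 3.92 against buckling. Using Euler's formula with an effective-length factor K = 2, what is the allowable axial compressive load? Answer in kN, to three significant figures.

P_allow = 42.9 kN

Buckling occurs about the weak axis: I_min = h·b³/12 = 236×85.2³/12 = 1.216×10^7 mm⁴ (b = 85.2 mm is the smaller dimension).
Effective length L_e = KL = 2×4.33 m = 8660 mm.
Euler critical load P_cr = π²EI/L_e² = π²×105000×1.216×10^7/8660² = 168100 N.
P_allow = P_cr/n = 168100/3.92 = 42880 N.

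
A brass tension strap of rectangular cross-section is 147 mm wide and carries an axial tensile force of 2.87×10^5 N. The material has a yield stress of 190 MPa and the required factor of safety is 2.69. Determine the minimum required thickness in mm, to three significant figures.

t = 27.6 mm

σ_allow = 190/2.69 = 70.63 MPa.
Required area A = F/σ_allow = 287000/70.63 = 4063 mm².
t = A/w = 4063/147 = 27.64 mm.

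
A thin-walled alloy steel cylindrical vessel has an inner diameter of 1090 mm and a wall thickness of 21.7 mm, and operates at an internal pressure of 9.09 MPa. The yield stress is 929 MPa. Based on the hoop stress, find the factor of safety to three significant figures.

σ_h = pD/(2t) = 9.09×1090/(2×21.7) = 228.3 MPa.
n = 929/228.3 = 4.069.

n = 4.07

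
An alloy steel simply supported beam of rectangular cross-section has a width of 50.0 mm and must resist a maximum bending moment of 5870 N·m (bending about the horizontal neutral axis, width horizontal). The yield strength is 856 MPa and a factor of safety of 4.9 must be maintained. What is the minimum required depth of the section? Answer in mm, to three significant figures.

σ_allow = 856/4.9 = 174.7 MPa.
For a rectangular section σ = 6M/(bh²), so h² = 6M/(b σ_allow) = 6×5870000/(50.0×174.7) = 4032 mm².
h = 63.50 mm.

h = 63.5 mm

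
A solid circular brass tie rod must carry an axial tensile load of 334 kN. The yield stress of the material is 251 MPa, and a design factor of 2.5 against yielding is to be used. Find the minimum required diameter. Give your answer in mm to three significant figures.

Allowable stress σ_allow = 251/2.5 = 100.4 MPa.
Required area A = F/σ_allow = 334000/100.4 = 3327 mm².
A = πd²/4 → d = √(4A/π) = 65.08 mm.

d = 65.1 mm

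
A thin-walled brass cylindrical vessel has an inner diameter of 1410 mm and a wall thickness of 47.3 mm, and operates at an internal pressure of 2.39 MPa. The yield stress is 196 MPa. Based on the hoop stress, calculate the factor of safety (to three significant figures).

n = 5.50

σ_h = pD/(2t) = 2.39×1410/(2×47.3) = 35.62 MPa.
n = 196/35.62 = 5.502.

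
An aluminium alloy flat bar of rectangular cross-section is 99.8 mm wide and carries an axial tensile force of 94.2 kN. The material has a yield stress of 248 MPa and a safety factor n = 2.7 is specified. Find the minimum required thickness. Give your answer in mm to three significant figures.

t = 10.3 mm

σ_allow = 248/2.7 = 91.85 MPa.
Required area A = F/σ_allow = 94200/91.85 = 1026 mm².
t = A/w = 1026/99.8 = 10.28 mm.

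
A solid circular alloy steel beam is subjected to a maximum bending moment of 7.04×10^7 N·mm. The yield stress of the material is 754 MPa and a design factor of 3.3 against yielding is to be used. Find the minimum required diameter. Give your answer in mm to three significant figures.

σ_allow = 754/3.3 = 228.5 MPa.
For a solid circular section σ = 32M/(πd³), so d³ = 32M/(π σ_allow) = 32×7.0400×10^7/(π×228.5) = 3.138×10^6 mm³.
d = 146.4 mm.

d = 146 mm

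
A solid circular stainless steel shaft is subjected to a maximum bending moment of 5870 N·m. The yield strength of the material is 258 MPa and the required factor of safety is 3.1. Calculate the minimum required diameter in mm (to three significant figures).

σ_allow = 258/3.1 = 83.23 MPa.
For a solid circular section σ = 32M/(πd³), so d³ = 32M/(π σ_allow) = 32×5870000/(π×83.23) = 718400 mm³.
d = 89.56 mm.

d = 89.6 mm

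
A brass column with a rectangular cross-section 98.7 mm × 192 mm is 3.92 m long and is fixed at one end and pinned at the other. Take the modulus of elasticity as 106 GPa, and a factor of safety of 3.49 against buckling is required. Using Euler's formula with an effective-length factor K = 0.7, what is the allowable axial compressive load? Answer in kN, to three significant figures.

Buckling occurs about the weak axis: I_min = h·b³/12 = 192×98.7³/12 = 1.538×10^7 mm⁴ (b = 98.7 mm is the smaller dimension).
Effective length L_e = KL = 0.7×3.92 m = 2744 mm.
Euler critical load P_cr = π²EI/L_e² = π²×106000×1.538×10^7/2744² = 2.138×10^6 N.
P_allow = P_cr/n = 2.138×10^6/3.49 = 612500 N.

P_allow = 612 kN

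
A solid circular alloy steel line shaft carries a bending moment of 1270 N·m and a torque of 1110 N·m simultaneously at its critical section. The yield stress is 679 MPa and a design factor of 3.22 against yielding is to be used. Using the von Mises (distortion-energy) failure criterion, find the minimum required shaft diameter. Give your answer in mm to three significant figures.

d = 42.5 mm

σ_allow = σ_y/n = 679/3.22 = 210.9 MPa.
For a solid shaft σ_b = 32M/(πd³) and τ = 16T/(πd³), so the von Mises stress is σ' = (16/πd³)·√(4M²+3T²).
√(4M²+3T²) = √(4×(1.270×10^6)² + 3×(1.110×10^6)²) = 3.186×10^6 N·mm.
d³ = 16×3.186×10^6/(π×210.9) = 76940 mm³.
d = 42.53 mm.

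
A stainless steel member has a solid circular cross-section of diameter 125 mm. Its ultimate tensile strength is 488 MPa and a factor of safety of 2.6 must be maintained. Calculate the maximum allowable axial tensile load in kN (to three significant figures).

F_allow = 2300 kN

σ_allow = 488/2.6 = 187.7 MPa.
A = πd²/4 = π×125²/4 = 12270 mm².
F_allow = σ_allow × A = 187.7×12270 = 2.303×10^6 N.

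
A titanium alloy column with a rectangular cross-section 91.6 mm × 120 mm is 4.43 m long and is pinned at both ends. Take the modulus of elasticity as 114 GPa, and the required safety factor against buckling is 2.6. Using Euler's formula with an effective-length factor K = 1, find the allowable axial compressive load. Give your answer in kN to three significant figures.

P_allow = 169 kN

Buckling occurs about the weak axis: I_min = h·b³/12 = 120×91.6³/12 = 7.686×10^6 mm⁴ (b = 91.6 mm is the smaller dimension).
Effective length L_e = KL = 1×4.43 m = 4430 mm.
Euler critical load P_cr = π²EI/L_e² = π²×114000×7.686×10^6/4430² = 440600 N.
P_allow = P_cr/n = 440600/2.6 = 169500 N.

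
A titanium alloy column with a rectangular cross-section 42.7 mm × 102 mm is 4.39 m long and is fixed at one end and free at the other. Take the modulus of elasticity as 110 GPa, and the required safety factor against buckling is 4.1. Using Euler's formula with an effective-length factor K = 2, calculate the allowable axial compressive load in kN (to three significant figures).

Buckling occurs about the weak axis: I_min = h·b³/12 = 102×42.7³/12 = 661800 mm⁴ (b = 42.7 mm is the smaller dimension).
Effective length L_e = KL = 2×4.39 m = 8780 mm.
Euler critical load P_cr = π²EI/L_e² = π²×110000×661800/8780² = 9320 N.
P_allow = P_cr/n = 9320/4.1 = 2273 N.

P_allow = 2.27 kN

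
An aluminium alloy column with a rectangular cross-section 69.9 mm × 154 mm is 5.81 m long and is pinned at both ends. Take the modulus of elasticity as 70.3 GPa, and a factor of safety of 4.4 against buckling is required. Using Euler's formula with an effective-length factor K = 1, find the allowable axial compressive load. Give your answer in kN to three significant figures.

P_allow = 20.5 kN

Buckling occurs about the weak axis: I_min = h·b³/12 = 154×69.9³/12 = 4.383×10^6 mm⁴ (b = 69.9 mm is the smaller dimension).
Effective length L_e = KL = 1×5.81 m = 5810 mm.
Euler critical load P_cr = π²EI/L_e² = π²×70300×4.383×10^6/5810² = 90090 N.
P_allow = P_cr/n = 90090/4.4 = 20470 N.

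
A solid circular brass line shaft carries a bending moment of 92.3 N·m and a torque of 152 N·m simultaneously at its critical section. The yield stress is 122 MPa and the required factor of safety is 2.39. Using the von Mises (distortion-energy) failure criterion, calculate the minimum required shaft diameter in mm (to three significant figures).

σ_allow = σ_y/n = 122/2.39 = 51.05 MPa.
For a solid shaft σ_b = 32M/(πd³) and τ = 16T/(πd³), so the von Mises stress is σ' = (16/πd³)·√(4M²+3T²).
√(4M²+3T²) = √(4×(92300)² + 3×(152000)²) = 321500 N·mm.
d³ = 16×321500/(π×51.05) = 32080 mm³.
d = 31.77 mm.

d = 31.8 mm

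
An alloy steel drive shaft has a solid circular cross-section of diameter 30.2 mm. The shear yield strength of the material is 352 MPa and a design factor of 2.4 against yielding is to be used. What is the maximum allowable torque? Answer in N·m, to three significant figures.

T_allow = 793 N·m

τ_allow = 352/2.4 = 146.7 MPa.
For a solid shaft T_allow = τ_allow·πd³/16; πd³/16 = π×30.2³/16 = 5408 mm³.
T_allow = 146.7×5408 = 793200 N·mm = 793.2 N·m.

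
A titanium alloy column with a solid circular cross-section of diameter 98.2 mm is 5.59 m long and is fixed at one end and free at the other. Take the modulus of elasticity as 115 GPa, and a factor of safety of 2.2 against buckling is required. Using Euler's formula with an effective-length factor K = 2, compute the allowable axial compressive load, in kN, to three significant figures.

I = πd⁴/64 = π×98.2⁴/64 = 4.565×10^6 mm⁴.
Effective length L_e = KL = 2×5.59 m = 11180 mm.
Euler critical load P_cr = π²EI/L_e² = π²×115000×4.565×10^6/11180² = 41450 N.
P_allow = P_cr/n = 41450/2.2 = 18840 N.

P_allow = 18.8 kN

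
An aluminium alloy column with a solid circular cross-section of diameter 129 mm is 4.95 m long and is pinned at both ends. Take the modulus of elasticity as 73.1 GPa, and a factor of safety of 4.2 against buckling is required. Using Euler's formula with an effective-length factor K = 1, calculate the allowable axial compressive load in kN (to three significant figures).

P_allow = 95.3 kN

I = πd⁴/64 = π×129⁴/64 = 1.359×10^7 mm⁴.
Effective length L_e = KL = 1×4.95 m = 4950 mm.
Euler critical load P_cr = π²EI/L_e² = π²×73100×1.359×10^7/4950² = 400300 N.
P_allow = P_cr/n = 400300/4.2 = 95300 N.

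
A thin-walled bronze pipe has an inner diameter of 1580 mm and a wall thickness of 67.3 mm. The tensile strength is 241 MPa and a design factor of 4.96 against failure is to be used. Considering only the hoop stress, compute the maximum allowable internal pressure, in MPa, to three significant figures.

p_allow = 4.14 MPa

σ_allow = 241/4.96 = 48.59 MPa.
σ_h = pD/(2t) → p_allow = 2σ_allow t/D = 2×48.59×67.3/1580 = 4.139 MPa.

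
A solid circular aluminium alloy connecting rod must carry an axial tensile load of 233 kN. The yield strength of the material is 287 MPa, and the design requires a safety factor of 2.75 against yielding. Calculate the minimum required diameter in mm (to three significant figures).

d = 53.3 mm

Allowable stress σ_allow = 287/2.75 = 104.4 MPa.
Required area A = F/σ_allow = 233000/104.4 = 2233 mm².
A = πd²/4 → d = √(4A/π) = 53.32 mm.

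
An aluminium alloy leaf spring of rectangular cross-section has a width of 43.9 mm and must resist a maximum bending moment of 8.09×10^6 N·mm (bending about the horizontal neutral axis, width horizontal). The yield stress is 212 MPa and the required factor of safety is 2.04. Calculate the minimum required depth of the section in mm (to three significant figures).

h = 103 mm

σ_allow = 212/2.04 = 103.9 MPa.
For a rectangular section σ = 6M/(bh²), so h² = 6M/(b σ_allow) = 6×8090000/(43.9×103.9) = 10640 mm².
h = 103.1 mm.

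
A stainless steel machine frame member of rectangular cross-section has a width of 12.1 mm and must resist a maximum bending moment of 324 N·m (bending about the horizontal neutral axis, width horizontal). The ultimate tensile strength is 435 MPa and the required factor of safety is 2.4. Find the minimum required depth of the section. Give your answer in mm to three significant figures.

σ_allow = 435/2.4 = 181.2 MPa.
For a rectangular section σ = 6M/(bh²), so h² = 6M/(b σ_allow) = 6×324000/(12.1×181.2) = 886.4 mm².
h = 29.77 mm.

h = 29.8 mm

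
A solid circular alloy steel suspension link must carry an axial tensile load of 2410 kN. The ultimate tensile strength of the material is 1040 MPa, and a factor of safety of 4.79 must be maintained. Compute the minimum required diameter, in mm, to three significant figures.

d = 119 mm

Allowable stress σ_allow = 1040/4.79 = 217.1 MPa.
Required area A = F/σ_allow = 2410000/217.1 = 11100 mm².
A = πd²/4 → d = √(4A/π) = 118.9 mm.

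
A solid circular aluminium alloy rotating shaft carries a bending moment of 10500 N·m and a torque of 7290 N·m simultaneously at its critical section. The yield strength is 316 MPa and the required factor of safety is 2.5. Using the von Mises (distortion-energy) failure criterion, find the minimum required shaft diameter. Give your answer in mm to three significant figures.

d = 99.6 mm

σ_allow = σ_y/n = 316/2.5 = 126.4 MPa.
For a solid shaft σ_b = 32M/(πd³) and τ = 16T/(πd³), so the von Mises stress is σ' = (16/πd³)·√(4M²+3T²).
√(4M²+3T²) = √(4×(1.050×10^7)² + 3×(7.290×10^6)²) = 2.450×10^7 N·mm.
d³ = 16×2.450×10^7/(π×126.4) = 987300 mm³.
d = 99.58 mm.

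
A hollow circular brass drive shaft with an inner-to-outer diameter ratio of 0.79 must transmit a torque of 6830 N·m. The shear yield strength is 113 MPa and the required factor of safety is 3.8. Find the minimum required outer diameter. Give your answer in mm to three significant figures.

d_o = 124 mm

τ_allow = 113/3.8 = 29.74 MPa.
For a hollow shaft τ = 16T/[πd_o³(1−k⁴)] with k = 0.79, so 1−k⁴ = 0.6105.
d_o³ = 16T/[π τ_allow (1−k⁴)] = 16×6830000/(π×29.74×0.6105) = 1.916×10^6 mm³.
d_o = 124.2 mm.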